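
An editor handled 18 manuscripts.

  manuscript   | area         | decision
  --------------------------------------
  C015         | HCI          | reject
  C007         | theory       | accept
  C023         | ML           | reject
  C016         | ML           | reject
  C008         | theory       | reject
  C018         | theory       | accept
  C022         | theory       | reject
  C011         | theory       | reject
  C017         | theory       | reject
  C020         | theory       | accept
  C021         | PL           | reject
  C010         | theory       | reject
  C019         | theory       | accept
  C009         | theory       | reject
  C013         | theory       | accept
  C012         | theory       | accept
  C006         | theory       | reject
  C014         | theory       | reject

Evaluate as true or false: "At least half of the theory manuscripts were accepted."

The determiner here denotes the relation: |A ∩ B| ≥ |A ∖ B|.
A (the restrictor) = {C007, C008, C018, C022, C011, C017, C020, C010, C019, C009, C013, C012, C006, C014}, |A| = 14.
A ∩ B = {C007, C018, C020, C019, C013, C012}, so |A ∩ B| = 6.
A ∖ B = {C008, C022, C011, C017, C010, C009, C006, C014}, so |A ∖ B| = 8.
6 < 8, so the statement is false.

False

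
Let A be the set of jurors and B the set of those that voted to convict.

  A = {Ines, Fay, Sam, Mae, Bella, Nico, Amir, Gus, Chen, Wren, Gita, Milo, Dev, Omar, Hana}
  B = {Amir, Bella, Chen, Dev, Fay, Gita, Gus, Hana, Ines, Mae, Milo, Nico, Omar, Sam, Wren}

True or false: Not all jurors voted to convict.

False

Truth condition: A ⊄ B (|A ∖ B| ≥ 1).
|A| = 15, |A ∩ B| = 15, |A ∖ B| = 0.
So the statement is false.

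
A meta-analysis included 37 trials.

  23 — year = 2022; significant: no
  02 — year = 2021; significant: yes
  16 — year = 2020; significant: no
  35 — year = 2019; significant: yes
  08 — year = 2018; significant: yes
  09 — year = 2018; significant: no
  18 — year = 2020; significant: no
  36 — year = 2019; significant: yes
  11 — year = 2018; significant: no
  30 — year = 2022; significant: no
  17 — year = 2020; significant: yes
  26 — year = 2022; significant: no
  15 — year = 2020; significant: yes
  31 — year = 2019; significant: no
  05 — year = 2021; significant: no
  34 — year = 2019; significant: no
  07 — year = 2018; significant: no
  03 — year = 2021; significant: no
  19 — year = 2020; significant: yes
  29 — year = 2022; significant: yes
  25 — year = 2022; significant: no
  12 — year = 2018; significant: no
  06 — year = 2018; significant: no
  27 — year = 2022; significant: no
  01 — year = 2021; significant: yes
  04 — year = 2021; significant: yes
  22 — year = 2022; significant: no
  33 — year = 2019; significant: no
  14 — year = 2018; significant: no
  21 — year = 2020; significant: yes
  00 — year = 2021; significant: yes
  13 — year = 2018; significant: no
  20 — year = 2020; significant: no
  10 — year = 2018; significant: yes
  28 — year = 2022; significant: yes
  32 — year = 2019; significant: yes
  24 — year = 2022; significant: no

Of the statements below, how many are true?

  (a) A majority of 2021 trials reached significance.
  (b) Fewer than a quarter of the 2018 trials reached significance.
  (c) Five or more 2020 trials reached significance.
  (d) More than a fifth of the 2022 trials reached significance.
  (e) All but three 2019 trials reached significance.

4

(a) 2021: |A| = 6, |A ∩ B| = 4; needs |A ∩ B| > |A ∖ B| — true.
(b) 2018: |A| = 9, |A ∩ B| = 2; needs |A ∩ B| / |A| < 1/4 — true.
(c) 2020: |A| = 7, |A ∩ B| = 4; needs |A ∩ B| ≥ 5 — false.
(d) 2022: |A| = 9, |A ∩ B| = 2; needs |A ∩ B| / |A| > 1/5 — true.
(e) 2019: |A| = 6, |A ∩ B| = 3; needs |A ∖ B| = 3 — true.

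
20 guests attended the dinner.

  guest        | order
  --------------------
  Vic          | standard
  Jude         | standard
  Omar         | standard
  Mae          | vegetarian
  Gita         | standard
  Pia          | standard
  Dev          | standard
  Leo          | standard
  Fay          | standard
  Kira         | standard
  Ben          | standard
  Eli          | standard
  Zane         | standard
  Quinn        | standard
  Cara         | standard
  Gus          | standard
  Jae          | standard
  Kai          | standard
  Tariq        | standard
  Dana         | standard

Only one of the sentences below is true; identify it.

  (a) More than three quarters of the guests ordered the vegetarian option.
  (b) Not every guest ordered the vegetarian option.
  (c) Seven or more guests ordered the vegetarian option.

|A| = 20, |A ∩ B| = 1, |A ∖ B| = 19.
(a) requires |A ∩ B| / |A| > 3/4: false.
(b) requires A ⊄ B (|A ∖ B| ≥ 1): true.
(c) requires |A ∩ B| ≥ 7: false.

(b)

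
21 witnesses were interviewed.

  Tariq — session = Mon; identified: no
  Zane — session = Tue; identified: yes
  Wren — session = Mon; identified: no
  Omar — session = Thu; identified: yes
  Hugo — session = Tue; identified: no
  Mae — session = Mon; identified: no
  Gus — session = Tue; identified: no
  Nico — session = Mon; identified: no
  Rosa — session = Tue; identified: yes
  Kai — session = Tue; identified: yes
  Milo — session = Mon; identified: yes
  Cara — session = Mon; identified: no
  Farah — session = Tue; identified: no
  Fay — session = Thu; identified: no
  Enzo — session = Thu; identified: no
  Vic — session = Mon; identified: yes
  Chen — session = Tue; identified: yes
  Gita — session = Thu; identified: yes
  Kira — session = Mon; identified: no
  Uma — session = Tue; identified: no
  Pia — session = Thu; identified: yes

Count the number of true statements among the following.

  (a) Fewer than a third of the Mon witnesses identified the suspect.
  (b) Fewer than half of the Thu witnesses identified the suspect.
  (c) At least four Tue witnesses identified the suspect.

(a) Mon: |A| = 8, |A ∩ B| = 2; needs |A ∩ B| / |A| < 1/3 — true.
(b) Thu: |A| = 5, |A ∩ B| = 3; needs |A ∩ B| < |A ∖ B| — false.
(c) Tue: |A| = 8, |A ∩ B| = 4; needs |A ∩ B| ≥ 4 — true.

2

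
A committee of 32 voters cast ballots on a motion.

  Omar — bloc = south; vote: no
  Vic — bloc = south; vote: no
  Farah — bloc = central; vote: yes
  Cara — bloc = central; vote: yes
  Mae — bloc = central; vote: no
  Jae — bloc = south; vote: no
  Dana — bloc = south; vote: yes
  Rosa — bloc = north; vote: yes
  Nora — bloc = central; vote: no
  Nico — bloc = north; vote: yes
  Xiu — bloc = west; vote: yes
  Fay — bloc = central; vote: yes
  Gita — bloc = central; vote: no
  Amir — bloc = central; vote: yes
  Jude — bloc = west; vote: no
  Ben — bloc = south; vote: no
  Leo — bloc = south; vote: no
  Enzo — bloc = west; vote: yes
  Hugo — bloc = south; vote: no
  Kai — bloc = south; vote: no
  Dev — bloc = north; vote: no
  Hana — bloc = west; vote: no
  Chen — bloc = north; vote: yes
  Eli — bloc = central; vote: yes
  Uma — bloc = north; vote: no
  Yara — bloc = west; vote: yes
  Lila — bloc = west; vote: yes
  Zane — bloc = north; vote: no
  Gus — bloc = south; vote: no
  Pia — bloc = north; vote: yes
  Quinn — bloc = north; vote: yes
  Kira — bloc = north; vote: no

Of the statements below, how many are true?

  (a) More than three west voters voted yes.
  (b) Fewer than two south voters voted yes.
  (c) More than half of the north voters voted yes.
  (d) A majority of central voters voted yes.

4

(a) west: |A| = 6, |A ∩ B| = 4; needs |A ∩ B| > 3 — true.
(b) south: |A| = 9, |A ∩ B| = 1; needs |A ∩ B| < 2 — true.
(c) north: |A| = 9, |A ∩ B| = 5; needs |A ∩ B| > |A ∖ B| — true.
(d) central: |A| = 8, |A ∩ B| = 5; needs |A ∩ B| > |A ∖ B| — true.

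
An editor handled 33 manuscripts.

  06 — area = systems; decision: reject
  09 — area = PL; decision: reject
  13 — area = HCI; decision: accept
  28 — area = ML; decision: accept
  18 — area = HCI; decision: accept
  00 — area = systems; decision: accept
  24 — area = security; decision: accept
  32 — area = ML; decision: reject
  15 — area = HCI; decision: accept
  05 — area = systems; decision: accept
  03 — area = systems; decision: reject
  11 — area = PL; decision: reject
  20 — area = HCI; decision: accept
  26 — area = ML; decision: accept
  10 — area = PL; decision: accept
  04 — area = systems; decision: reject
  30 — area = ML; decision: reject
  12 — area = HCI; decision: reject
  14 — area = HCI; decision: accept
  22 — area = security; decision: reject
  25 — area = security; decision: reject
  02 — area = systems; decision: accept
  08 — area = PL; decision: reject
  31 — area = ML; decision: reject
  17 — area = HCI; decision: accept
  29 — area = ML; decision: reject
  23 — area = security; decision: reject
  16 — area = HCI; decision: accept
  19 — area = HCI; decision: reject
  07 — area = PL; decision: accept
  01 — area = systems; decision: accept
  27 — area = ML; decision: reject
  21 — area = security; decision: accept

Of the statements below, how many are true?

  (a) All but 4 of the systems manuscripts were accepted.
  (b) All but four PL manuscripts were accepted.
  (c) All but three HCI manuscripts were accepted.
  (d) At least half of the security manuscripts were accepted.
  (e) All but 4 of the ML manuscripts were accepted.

(a) systems: |A| = 7, |A ∩ B| = 4; needs |A ∖ B| = 4 — false.
(b) PL: |A| = 5, |A ∩ B| = 2; needs |A ∖ B| = 4 — false.
(c) HCI: |A| = 9, |A ∩ B| = 7; needs |A ∖ B| = 3 — false.
(d) security: |A| = 5, |A ∩ B| = 2; needs |A ∩ B| ≥ |A ∖ B| — false.
(e) ML: |A| = 7, |A ∩ B| = 2; needs |A ∖ B| = 4 — false.

0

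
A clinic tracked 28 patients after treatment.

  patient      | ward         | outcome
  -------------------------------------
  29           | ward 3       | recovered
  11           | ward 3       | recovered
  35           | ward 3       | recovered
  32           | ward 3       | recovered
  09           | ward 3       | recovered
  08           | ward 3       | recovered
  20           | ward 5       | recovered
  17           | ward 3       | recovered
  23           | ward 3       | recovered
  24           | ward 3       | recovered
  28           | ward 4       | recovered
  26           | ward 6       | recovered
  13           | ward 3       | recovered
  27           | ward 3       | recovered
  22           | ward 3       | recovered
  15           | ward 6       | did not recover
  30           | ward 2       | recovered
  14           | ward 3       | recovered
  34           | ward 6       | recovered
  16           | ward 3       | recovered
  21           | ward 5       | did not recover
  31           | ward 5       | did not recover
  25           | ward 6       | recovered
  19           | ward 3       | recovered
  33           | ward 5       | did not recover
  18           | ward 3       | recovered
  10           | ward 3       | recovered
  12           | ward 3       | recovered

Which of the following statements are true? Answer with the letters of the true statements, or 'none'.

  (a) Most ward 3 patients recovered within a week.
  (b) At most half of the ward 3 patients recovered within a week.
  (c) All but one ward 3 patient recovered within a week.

|A| = 18, |A ∩ B| = 18, |A ∖ B| = 0.
(a) |A ∩ B| > |A ∖ B|: holds.
(b) |A ∩ B| ≤ |A ∖ B|: fails.
(c) |A ∖ B| = 1: fails.

(a)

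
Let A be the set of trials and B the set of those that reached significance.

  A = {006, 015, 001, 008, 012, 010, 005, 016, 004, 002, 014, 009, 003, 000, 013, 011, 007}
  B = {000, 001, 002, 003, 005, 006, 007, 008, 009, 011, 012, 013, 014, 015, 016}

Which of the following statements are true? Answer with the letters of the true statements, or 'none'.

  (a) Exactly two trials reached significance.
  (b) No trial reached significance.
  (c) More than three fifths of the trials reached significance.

|A| = 17, |A ∩ B| = 15, |A ∖ B| = 2.
(a) |A ∩ B| = 2: fails.
(b) A ∩ B = ∅ (|A ∩ B| = 0): fails.
(c) |A ∩ B| / |A| > 3/5: holds.

(c)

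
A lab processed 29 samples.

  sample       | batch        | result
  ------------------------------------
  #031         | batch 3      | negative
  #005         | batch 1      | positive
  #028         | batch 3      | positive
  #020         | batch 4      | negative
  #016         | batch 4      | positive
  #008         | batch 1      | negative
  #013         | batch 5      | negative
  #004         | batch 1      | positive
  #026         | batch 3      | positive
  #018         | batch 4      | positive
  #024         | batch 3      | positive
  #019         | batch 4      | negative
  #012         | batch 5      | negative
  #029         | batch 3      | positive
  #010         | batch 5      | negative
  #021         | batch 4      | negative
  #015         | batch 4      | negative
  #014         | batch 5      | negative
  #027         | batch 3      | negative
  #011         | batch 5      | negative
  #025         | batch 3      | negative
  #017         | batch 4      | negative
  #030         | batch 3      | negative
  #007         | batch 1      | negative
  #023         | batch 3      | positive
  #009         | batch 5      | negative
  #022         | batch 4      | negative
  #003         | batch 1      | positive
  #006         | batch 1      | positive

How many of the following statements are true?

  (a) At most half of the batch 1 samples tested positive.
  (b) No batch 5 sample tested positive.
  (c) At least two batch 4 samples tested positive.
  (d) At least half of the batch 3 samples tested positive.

(a) batch 1: |A| = 6, |A ∩ B| = 4; needs |A ∩ B| ≤ |A ∖ B| — false.
(b) batch 5: |A| = 6, |A ∩ B| = 0; needs A ∩ B = ∅ (|A ∩ B| = 0) — true.
(c) batch 4: |A| = 8, |A ∩ B| = 2; needs |A ∩ B| ≥ 2 — true.
(d) batch 3: |A| = 9, |A ∩ B| = 5; needs |A ∩ B| ≥ |A ∖ B| — true.

3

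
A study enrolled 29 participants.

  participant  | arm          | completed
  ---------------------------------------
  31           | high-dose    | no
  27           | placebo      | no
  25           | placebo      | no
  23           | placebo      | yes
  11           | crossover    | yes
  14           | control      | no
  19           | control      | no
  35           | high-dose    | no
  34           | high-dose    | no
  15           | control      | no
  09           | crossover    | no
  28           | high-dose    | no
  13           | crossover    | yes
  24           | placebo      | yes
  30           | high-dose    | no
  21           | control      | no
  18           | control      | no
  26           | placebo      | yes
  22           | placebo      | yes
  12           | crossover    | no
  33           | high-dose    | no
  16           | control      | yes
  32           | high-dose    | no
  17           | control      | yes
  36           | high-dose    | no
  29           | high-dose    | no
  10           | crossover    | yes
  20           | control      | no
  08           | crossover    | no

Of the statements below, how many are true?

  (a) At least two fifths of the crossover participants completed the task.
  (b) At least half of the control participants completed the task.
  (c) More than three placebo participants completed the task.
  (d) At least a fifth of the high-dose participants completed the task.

2

(a) crossover: |A| = 6, |A ∩ B| = 3; needs |A ∩ B| / |A| ≥ 2/5 — true.
(b) control: |A| = 8, |A ∩ B| = 2; needs |A ∩ B| ≥ |A ∖ B| — false.
(c) placebo: |A| = 6, |A ∩ B| = 4; needs |A ∩ B| > 3 — true.
(d) high-dose: |A| = 9, |A ∩ B| = 0; needs |A ∩ B| / |A| ≥ 1/5 — false.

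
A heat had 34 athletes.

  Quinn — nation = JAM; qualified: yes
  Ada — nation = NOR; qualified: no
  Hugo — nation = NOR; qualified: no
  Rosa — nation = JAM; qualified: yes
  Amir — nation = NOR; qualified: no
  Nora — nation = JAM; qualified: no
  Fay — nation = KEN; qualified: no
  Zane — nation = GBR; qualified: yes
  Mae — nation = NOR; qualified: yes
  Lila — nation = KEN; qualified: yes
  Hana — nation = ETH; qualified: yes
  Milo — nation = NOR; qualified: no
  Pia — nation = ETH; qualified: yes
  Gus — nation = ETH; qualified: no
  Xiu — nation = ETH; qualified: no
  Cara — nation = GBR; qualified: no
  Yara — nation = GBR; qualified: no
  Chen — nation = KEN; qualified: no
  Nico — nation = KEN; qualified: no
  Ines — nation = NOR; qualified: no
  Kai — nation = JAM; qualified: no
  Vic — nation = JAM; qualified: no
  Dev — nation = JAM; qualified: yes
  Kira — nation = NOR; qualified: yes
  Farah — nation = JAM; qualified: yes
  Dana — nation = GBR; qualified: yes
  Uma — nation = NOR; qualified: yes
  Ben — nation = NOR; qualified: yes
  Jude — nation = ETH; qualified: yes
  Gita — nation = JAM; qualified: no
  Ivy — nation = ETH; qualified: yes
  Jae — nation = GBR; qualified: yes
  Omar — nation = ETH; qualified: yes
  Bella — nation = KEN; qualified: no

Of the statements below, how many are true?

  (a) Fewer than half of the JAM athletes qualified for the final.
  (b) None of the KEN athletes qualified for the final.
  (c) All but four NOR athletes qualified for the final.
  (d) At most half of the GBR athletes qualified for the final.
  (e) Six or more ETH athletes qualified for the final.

(a) JAM: |A| = 8, |A ∩ B| = 4; needs |A ∩ B| < |A ∖ B| — false.
(b) KEN: |A| = 5, |A ∩ B| = 1; needs A ∩ B = ∅ (|A ∩ B| = 0) — false.
(c) NOR: |A| = 9, |A ∩ B| = 4; needs |A ∖ B| = 4 — false.
(d) GBR: |A| = 5, |A ∩ B| = 3; needs |A ∩ B| ≤ |A ∖ B| — false.
(e) ETH: |A| = 7, |A ∩ B| = 5; needs |A ∩ B| ≥ 6 — false.

0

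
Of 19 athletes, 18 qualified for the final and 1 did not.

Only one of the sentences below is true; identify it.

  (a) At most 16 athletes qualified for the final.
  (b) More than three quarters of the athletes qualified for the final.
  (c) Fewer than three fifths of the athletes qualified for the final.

(b)

|A| = 19, |A ∩ B| = 18, |A ∖ B| = 1.
(a) requires |A ∩ B| ≤ 16: false.
(b) requires |A ∩ B| / |A| > 3/4: true.
(c) requires |A ∩ B| / |A| < 3/5: false.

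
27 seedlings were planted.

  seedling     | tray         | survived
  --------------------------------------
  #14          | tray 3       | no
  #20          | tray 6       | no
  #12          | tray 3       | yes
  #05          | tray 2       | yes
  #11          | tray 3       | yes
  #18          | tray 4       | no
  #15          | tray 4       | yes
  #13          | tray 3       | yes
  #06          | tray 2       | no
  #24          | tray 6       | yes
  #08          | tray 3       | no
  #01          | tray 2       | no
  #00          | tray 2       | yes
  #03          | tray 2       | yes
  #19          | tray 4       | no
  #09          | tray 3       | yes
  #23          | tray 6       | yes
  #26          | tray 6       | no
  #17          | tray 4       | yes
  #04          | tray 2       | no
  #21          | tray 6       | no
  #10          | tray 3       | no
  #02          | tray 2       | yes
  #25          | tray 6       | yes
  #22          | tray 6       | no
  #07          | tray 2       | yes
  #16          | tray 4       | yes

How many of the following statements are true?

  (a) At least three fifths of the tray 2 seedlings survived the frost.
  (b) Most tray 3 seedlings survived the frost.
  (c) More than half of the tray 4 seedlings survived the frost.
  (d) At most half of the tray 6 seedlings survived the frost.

4

(a) tray 2: |A| = 8, |A ∩ B| = 5; needs |A ∩ B| / |A| ≥ 3/5 — true.
(b) tray 3: |A| = 7, |A ∩ B| = 4; needs |A ∩ B| > |A ∖ B| — true.
(c) tray 4: |A| = 5, |A ∩ B| = 3; needs |A ∩ B| > |A ∖ B| — true.
(d) tray 6: |A| = 7, |A ∩ B| = 3; needs |A ∩ B| ≤ |A ∖ B| — true.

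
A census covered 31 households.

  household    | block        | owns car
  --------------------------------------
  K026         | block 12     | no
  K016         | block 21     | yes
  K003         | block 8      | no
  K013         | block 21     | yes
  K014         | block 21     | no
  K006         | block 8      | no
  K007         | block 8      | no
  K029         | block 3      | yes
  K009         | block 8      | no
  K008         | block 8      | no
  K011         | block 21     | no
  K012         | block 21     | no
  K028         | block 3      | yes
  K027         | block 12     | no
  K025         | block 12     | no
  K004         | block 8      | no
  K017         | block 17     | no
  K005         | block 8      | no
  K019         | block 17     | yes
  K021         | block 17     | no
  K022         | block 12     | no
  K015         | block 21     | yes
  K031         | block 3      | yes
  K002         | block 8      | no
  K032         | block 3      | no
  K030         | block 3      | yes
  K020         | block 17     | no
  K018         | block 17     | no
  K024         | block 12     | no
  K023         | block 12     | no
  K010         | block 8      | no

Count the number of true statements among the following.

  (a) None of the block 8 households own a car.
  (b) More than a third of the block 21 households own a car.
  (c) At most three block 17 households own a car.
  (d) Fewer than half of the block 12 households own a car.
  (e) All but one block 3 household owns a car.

(a) block 8: |A| = 9, |A ∩ B| = 0; needs A ∩ B = ∅ (|A ∩ B| = 0) — true.
(b) block 21: |A| = 6, |A ∩ B| = 3; needs |A ∩ B| / |A| > 1/3 — true.
(c) block 17: |A| = 5, |A ∩ B| = 1; needs |A ∩ B| ≤ 3 — true.
(d) block 12: |A| = 6, |A ∩ B| = 0; needs |A ∩ B| < |A ∖ B| — true.
(e) block 3: |A| = 5, |A ∩ B| = 4; needs |A ∖ B| = 1 — true.

5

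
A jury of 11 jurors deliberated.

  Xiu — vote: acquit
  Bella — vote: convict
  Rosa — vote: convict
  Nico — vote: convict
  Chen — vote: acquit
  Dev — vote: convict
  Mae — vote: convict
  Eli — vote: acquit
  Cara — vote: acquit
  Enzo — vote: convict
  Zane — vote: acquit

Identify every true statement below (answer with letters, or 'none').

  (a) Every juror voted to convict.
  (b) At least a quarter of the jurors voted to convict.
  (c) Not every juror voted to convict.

(b), (c)

|A| = 11, |A ∩ B| = 6, |A ∖ B| = 5.
(a) A ⊆ B, i.e. every element of A is in B (|A ∖ B| = 0): fails.
(b) |A ∩ B| / |A| ≥ 1/4: holds.
(c) A ⊄ B (|A ∖ B| ≥ 1): holds.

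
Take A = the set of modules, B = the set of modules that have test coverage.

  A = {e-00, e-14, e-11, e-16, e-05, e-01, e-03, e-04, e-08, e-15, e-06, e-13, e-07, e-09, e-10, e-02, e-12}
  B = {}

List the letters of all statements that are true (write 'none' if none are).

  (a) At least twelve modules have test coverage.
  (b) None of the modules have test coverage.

|A| = 17, |A ∩ B| = 0, |A ∖ B| = 17.
(a) |A ∩ B| ≥ 12: fails.
(b) A ∩ B = ∅ (|A ∩ B| = 0): holds.

(b)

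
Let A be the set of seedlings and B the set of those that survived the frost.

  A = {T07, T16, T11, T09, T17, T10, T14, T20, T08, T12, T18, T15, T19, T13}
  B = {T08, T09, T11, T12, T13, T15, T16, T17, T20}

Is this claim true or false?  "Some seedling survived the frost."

Truth condition: A ∩ B ≠ ∅ (|A ∩ B| ≥ 1).
A (the restrictor) = {T07, T16, T11, T09, T17, T10, T14, T20, T08, T12, T18, T15, T19, T13}, |A| = 14.
A ∩ B = {T16, T11, T09, T17, T20, T08, T12, T15, T13}, so |A ∩ B| = 9.
So the statement is true.

True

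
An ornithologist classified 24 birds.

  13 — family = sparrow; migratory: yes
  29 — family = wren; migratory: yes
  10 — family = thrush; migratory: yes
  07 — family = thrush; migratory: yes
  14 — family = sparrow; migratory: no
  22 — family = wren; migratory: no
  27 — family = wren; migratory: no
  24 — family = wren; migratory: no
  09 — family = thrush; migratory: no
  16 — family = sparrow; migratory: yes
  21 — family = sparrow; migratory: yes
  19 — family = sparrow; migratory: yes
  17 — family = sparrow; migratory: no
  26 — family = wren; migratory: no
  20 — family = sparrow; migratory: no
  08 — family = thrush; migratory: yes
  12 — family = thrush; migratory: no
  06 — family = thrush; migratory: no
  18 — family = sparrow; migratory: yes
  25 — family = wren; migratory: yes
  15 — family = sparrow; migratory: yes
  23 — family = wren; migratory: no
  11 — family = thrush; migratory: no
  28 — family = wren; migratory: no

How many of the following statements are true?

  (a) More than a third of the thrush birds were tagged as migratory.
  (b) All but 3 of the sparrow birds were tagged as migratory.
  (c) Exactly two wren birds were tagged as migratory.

3

(a) thrush: |A| = 7, |A ∩ B| = 3; needs |A ∩ B| / |A| > 1/3 — true.
(b) sparrow: |A| = 9, |A ∩ B| = 6; needs |A ∖ B| = 3 — true.
(c) wren: |A| = 8, |A ∩ B| = 2; needs |A ∩ B| = 2 — true.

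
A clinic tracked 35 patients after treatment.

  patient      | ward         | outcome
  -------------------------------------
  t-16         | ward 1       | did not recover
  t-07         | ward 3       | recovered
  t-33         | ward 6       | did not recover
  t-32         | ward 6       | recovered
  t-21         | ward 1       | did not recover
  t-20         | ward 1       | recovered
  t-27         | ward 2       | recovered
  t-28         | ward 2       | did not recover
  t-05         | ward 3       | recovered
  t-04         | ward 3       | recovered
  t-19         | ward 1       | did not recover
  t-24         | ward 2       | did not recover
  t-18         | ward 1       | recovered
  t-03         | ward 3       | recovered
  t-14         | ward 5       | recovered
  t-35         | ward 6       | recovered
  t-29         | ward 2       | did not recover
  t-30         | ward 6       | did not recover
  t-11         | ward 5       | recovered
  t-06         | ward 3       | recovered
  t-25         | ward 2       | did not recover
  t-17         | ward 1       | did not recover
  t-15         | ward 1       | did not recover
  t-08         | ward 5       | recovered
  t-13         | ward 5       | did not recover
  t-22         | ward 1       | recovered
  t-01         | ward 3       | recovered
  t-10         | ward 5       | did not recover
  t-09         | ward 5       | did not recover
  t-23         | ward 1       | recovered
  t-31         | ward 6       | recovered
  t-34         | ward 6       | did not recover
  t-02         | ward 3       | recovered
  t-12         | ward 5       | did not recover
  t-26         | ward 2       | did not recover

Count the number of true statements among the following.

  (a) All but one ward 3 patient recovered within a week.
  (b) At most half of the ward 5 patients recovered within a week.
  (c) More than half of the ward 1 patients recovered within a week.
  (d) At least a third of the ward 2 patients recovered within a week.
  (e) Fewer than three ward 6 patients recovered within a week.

(a) ward 3: |A| = 7, |A ∩ B| = 7; needs |A ∖ B| = 1 — false.
(b) ward 5: |A| = 7, |A ∩ B| = 3; needs |A ∩ B| ≤ |A ∖ B| — true.
(c) ward 1: |A| = 9, |A ∩ B| = 4; needs |A ∩ B| > |A ∖ B| — false.
(d) ward 2: |A| = 6, |A ∩ B| = 1; needs |A ∩ B| / |A| ≥ 1/3 — false.
(e) ward 6: |A| = 6, |A ∩ B| = 3; needs |A ∩ B| < 3 — false.

1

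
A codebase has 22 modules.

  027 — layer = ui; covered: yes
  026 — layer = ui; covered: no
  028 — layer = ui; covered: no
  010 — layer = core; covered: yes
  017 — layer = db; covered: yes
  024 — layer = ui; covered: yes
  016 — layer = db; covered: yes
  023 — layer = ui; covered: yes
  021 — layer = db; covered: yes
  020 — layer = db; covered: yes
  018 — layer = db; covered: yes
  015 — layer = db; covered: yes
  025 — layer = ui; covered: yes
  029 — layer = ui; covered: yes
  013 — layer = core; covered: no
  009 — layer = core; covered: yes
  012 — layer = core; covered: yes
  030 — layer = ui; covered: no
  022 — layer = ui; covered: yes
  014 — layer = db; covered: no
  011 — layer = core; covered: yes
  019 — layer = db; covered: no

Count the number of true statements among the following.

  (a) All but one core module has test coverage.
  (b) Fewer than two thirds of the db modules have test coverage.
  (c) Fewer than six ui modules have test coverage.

1

(a) core: |A| = 5, |A ∩ B| = 4; needs |A ∖ B| = 1 — true.
(b) db: |A| = 8, |A ∩ B| = 6; needs |A ∩ B| / |A| < 2/3 — false.
(c) ui: |A| = 9, |A ∩ B| = 6; needs |A ∩ B| < 6 — false.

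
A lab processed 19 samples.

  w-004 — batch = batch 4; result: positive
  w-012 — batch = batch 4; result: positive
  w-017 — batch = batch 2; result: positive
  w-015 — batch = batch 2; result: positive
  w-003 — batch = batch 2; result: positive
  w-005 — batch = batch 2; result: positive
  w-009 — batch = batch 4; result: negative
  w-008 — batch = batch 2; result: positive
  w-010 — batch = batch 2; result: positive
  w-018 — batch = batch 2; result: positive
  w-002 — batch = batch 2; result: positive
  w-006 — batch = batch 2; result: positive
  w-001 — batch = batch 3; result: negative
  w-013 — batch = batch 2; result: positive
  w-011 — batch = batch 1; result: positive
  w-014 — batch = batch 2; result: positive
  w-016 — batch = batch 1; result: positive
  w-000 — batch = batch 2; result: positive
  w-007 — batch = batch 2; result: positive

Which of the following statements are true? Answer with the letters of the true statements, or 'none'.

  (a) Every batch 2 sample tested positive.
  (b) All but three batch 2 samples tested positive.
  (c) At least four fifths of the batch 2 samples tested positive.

|A| = 13, |A ∩ B| = 13, |A ∖ B| = 0.
(a) A ⊆ B, i.e. every element of A is in B (|A ∖ B| = 0): holds.
(b) |A ∖ B| = 3: fails.
(c) |A ∩ B| / |A| ≥ 4/5: holds.

(a), (c)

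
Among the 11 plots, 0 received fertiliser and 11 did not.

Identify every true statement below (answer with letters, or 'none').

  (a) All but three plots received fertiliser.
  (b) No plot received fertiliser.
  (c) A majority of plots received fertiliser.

|A| = 11, |A ∩ B| = 0, |A ∖ B| = 11.
(a) |A ∖ B| = 3: fails.
(b) A ∩ B = ∅ (|A ∩ B| = 0): holds.
(c) |A ∩ B| > |A ∖ B|: fails.

(b)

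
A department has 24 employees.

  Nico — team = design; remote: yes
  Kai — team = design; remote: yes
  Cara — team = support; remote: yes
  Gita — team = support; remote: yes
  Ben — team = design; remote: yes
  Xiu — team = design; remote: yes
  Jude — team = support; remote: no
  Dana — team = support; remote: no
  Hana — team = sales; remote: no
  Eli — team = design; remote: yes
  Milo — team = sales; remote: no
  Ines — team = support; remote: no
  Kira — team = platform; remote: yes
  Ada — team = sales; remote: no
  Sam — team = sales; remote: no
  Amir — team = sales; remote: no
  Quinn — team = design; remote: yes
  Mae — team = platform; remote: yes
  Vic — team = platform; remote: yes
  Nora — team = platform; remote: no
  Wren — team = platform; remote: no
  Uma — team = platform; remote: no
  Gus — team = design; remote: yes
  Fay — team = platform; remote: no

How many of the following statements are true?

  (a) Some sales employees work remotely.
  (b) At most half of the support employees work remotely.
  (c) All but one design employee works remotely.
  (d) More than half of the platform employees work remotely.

(a) sales: |A| = 5, |A ∩ B| = 0; needs A ∩ B ≠ ∅ (|A ∩ B| ≥ 1) — false.
(b) support: |A| = 5, |A ∩ B| = 2; needs |A ∩ B| ≤ |A ∖ B| — true.
(c) design: |A| = 7, |A ∩ B| = 7; needs |A ∖ B| = 1 — false.
(d) platform: |A| = 7, |A ∩ B| = 3; needs |A ∩ B| > |A ∖ B| — false.

1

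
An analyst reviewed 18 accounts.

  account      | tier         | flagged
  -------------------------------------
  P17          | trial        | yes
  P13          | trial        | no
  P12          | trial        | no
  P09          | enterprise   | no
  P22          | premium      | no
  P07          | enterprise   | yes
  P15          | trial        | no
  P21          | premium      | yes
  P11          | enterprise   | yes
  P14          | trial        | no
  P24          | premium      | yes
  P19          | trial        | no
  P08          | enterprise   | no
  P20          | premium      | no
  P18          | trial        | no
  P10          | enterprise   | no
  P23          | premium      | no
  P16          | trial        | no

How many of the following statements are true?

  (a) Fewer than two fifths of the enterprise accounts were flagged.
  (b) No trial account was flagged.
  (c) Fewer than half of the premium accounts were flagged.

(a) enterprise: |A| = 5, |A ∩ B| = 2; needs |A ∩ B| / |A| < 2/5 — false.
(b) trial: |A| = 8, |A ∩ B| = 1; needs A ∩ B = ∅ (|A ∩ B| = 0) — false.
(c) premium: |A| = 5, |A ∩ B| = 2; needs |A ∩ B| < |A ∖ B| — true.

1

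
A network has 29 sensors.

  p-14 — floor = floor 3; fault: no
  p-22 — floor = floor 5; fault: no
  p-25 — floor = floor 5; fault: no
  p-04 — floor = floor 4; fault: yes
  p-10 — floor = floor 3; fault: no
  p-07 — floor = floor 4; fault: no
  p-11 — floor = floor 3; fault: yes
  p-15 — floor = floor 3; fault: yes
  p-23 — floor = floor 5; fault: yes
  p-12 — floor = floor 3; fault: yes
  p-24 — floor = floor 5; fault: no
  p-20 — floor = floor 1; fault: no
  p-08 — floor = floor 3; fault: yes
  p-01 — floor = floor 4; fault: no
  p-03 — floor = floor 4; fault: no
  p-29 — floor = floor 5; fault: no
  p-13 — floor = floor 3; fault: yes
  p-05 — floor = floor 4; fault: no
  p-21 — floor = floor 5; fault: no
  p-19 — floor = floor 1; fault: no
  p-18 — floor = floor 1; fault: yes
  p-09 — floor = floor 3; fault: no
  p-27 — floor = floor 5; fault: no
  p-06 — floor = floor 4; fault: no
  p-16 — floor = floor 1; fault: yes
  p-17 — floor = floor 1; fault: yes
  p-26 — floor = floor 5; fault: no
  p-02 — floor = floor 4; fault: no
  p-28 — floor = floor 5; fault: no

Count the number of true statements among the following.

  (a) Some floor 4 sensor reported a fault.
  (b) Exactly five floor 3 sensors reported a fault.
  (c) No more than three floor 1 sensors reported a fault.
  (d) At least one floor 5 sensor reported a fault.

4

(a) floor 4: |A| = 7, |A ∩ B| = 1; needs A ∩ B ≠ ∅ (|A ∩ B| ≥ 1) — true.
(b) floor 3: |A| = 8, |A ∩ B| = 5; needs |A ∩ B| = 5 — true.
(c) floor 1: |A| = 5, |A ∩ B| = 3; needs |A ∩ B| ≤ 3 — true.
(d) floor 5: |A| = 9, |A ∩ B| = 1; needs A ∩ B ≠ ∅ (|A ∩ B| ≥ 1) — true.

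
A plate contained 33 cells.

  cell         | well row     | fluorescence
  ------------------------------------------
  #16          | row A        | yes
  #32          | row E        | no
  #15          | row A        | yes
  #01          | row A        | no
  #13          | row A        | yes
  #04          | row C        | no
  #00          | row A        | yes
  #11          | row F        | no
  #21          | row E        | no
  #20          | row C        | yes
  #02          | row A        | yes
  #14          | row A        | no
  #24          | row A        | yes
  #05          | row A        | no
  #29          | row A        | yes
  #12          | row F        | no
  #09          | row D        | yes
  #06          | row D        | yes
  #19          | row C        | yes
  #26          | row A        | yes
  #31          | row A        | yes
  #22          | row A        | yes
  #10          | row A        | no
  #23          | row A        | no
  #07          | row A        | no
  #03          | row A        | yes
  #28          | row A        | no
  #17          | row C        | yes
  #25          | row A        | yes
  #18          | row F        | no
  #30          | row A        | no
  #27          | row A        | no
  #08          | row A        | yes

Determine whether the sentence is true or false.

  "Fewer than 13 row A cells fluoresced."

The determiner here denotes the relation: |A ∩ B| < 13.
|A| = 22, |A ∩ B| = 13, |A ∖ B| = 9.
|A ∩ B| = 13, so the statement is false.

False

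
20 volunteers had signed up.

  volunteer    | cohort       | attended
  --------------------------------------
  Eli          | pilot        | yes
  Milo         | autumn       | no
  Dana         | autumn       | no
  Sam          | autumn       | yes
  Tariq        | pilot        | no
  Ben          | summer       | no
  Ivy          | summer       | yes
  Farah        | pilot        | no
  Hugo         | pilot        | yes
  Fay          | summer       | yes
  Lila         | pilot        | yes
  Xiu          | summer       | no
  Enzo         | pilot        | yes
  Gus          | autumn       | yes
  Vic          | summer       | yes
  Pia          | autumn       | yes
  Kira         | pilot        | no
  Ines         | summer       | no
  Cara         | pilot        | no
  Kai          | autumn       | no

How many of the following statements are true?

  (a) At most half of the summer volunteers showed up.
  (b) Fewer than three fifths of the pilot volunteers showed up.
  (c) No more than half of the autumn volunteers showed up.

(a) summer: |A| = 6, |A ∩ B| = 3; needs |A ∩ B| ≤ |A ∖ B| — true.
(b) pilot: |A| = 8, |A ∩ B| = 4; needs |A ∩ B| / |A| < 3/5 — true.
(c) autumn: |A| = 6, |A ∩ B| = 3; needs |A ∩ B| ≤ |A ∖ B| — true.

3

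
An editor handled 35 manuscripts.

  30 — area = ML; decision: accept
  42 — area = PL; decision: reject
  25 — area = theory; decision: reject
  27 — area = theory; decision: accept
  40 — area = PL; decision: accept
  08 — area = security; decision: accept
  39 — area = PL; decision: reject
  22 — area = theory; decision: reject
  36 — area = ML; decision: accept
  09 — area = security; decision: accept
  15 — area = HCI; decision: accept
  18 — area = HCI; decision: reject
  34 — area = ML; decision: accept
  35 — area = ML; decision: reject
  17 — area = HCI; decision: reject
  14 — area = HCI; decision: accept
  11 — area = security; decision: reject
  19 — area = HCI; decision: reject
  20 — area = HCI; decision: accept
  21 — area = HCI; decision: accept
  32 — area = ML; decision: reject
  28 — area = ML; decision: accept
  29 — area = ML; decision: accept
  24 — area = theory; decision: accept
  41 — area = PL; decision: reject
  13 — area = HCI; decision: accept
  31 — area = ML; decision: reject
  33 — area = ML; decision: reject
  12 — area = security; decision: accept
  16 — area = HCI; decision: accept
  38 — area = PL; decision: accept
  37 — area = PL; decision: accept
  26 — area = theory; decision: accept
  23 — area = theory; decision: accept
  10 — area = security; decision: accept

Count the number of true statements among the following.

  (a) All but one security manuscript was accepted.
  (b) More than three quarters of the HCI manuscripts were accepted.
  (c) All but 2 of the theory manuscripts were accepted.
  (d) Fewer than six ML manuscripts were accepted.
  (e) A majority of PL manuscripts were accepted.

(a) security: |A| = 5, |A ∩ B| = 4; needs |A ∖ B| = 1 — true.
(b) HCI: |A| = 9, |A ∩ B| = 6; needs |A ∩ B| / |A| > 3/4 — false.
(c) theory: |A| = 6, |A ∩ B| = 4; needs |A ∖ B| = 2 — true.
(d) ML: |A| = 9, |A ∩ B| = 5; needs |A ∩ B| < 6 — true.
(e) PL: |A| = 6, |A ∩ B| = 3; needs |A ∩ B| > |A ∖ B| — false.

3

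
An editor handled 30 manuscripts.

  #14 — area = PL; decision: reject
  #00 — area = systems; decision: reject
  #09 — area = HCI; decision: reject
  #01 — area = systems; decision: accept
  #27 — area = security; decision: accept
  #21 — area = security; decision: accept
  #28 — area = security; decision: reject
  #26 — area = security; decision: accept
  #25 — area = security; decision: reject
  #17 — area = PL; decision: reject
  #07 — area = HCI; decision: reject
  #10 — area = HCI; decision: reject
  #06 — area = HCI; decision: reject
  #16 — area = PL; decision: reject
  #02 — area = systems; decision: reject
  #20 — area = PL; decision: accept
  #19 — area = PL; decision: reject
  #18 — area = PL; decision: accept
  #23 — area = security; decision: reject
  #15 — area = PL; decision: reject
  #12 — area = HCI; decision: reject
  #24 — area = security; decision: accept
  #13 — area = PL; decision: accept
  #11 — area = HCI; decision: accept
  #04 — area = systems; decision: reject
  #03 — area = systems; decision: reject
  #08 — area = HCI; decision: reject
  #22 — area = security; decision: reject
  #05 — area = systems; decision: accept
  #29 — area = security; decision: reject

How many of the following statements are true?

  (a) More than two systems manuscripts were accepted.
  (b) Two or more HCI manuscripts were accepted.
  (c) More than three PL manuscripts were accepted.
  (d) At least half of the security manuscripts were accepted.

(a) systems: |A| = 6, |A ∩ B| = 2; needs |A ∩ B| > 2 — false.
(b) HCI: |A| = 7, |A ∩ B| = 1; needs |A ∩ B| ≥ 2 — false.
(c) PL: |A| = 8, |A ∩ B| = 3; needs |A ∩ B| > 3 — false.
(d) security: |A| = 9, |A ∩ B| = 4; needs |A ∩ B| ≥ |A ∖ B| — false.

0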